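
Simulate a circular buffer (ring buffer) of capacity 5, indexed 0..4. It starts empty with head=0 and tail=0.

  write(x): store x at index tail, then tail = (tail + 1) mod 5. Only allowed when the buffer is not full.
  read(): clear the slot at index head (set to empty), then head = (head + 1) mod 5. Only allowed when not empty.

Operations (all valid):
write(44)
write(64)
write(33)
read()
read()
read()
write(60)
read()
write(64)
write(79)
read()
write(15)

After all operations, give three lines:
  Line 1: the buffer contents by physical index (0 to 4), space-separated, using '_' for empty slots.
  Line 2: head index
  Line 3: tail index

write(44): buf=[44 _ _ _ _], head=0, tail=1, size=1
write(64): buf=[44 64 _ _ _], head=0, tail=2, size=2
write(33): buf=[44 64 33 _ _], head=0, tail=3, size=3
read(): buf=[_ 64 33 _ _], head=1, tail=3, size=2
read(): buf=[_ _ 33 _ _], head=2, tail=3, size=1
read(): buf=[_ _ _ _ _], head=3, tail=3, size=0
write(60): buf=[_ _ _ 60 _], head=3, tail=4, size=1
read(): buf=[_ _ _ _ _], head=4, tail=4, size=0
write(64): buf=[_ _ _ _ 64], head=4, tail=0, size=1
write(79): buf=[79 _ _ _ 64], head=4, tail=1, size=2
read(): buf=[79 _ _ _ _], head=0, tail=1, size=1
write(15): buf=[79 15 _ _ _], head=0, tail=2, size=2

Answer: 79 15 _ _ _
0
2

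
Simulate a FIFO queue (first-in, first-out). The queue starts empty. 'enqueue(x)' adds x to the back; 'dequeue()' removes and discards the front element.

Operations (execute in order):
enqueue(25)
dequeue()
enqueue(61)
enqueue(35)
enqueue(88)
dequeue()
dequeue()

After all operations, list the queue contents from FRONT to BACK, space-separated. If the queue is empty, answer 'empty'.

enqueue(25): [25]
dequeue(): []
enqueue(61): [61]
enqueue(35): [61, 35]
enqueue(88): [61, 35, 88]
dequeue(): [35, 88]
dequeue(): [88]

Answer: 88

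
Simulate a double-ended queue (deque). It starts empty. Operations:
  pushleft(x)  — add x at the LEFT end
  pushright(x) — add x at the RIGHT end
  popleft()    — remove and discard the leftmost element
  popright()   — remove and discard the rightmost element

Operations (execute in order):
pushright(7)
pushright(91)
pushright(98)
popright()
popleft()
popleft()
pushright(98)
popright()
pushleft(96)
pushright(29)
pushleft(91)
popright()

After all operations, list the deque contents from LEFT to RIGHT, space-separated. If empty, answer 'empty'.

Answer: 91 96

Derivation:
pushright(7): [7]
pushright(91): [7, 91]
pushright(98): [7, 91, 98]
popright(): [7, 91]
popleft(): [91]
popleft(): []
pushright(98): [98]
popright(): []
pushleft(96): [96]
pushright(29): [96, 29]
pushleft(91): [91, 96, 29]
popright(): [91, 96]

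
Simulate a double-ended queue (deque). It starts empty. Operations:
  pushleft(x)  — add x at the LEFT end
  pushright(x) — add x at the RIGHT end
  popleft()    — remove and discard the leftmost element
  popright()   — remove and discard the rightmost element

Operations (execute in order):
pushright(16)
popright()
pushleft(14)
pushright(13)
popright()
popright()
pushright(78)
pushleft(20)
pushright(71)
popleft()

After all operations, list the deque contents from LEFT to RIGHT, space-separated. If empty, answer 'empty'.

Answer: 78 71

Derivation:
pushright(16): [16]
popright(): []
pushleft(14): [14]
pushright(13): [14, 13]
popright(): [14]
popright(): []
pushright(78): [78]
pushleft(20): [20, 78]
pushright(71): [20, 78, 71]
popleft(): [78, 71]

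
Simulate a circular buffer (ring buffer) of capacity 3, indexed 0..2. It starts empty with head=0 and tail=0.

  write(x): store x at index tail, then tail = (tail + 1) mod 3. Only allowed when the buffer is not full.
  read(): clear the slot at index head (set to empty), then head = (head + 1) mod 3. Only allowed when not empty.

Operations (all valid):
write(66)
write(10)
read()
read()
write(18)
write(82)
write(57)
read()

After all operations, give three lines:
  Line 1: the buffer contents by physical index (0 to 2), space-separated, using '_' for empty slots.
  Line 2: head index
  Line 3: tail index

Answer: 82 57 _
0
2

Derivation:
write(66): buf=[66 _ _], head=0, tail=1, size=1
write(10): buf=[66 10 _], head=0, tail=2, size=2
read(): buf=[_ 10 _], head=1, tail=2, size=1
read(): buf=[_ _ _], head=2, tail=2, size=0
write(18): buf=[_ _ 18], head=2, tail=0, size=1
write(82): buf=[82 _ 18], head=2, tail=1, size=2
write(57): buf=[82 57 18], head=2, tail=2, size=3
read(): buf=[82 57 _], head=0, tail=2, size=2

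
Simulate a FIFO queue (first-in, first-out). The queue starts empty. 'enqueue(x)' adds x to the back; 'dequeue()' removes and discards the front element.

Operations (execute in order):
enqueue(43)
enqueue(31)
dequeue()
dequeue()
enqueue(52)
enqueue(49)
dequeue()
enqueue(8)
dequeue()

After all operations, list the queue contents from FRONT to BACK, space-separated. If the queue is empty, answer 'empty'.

enqueue(43): [43]
enqueue(31): [43, 31]
dequeue(): [31]
dequeue(): []
enqueue(52): [52]
enqueue(49): [52, 49]
dequeue(): [49]
enqueue(8): [49, 8]
dequeue(): [8]

Answer: 8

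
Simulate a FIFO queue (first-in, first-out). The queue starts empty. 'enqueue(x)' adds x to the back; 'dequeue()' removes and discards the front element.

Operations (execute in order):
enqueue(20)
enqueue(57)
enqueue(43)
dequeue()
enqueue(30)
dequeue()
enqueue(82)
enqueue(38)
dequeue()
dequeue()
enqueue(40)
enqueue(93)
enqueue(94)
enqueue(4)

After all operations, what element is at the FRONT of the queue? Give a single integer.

enqueue(20): queue = [20]
enqueue(57): queue = [20, 57]
enqueue(43): queue = [20, 57, 43]
dequeue(): queue = [57, 43]
enqueue(30): queue = [57, 43, 30]
dequeue(): queue = [43, 30]
enqueue(82): queue = [43, 30, 82]
enqueue(38): queue = [43, 30, 82, 38]
dequeue(): queue = [30, 82, 38]
dequeue(): queue = [82, 38]
enqueue(40): queue = [82, 38, 40]
enqueue(93): queue = [82, 38, 40, 93]
enqueue(94): queue = [82, 38, 40, 93, 94]
enqueue(4): queue = [82, 38, 40, 93, 94, 4]

Answer: 82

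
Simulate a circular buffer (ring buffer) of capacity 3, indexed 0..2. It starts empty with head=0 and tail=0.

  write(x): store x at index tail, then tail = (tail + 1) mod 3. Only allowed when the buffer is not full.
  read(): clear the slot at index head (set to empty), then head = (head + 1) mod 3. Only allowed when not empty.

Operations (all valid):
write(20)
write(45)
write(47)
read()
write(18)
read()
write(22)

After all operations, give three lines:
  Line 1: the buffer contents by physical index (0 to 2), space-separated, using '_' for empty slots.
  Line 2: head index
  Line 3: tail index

Answer: 18 22 47
2
2

Derivation:
write(20): buf=[20 _ _], head=0, tail=1, size=1
write(45): buf=[20 45 _], head=0, tail=2, size=2
write(47): buf=[20 45 47], head=0, tail=0, size=3
read(): buf=[_ 45 47], head=1, tail=0, size=2
write(18): buf=[18 45 47], head=1, tail=1, size=3
read(): buf=[18 _ 47], head=2, tail=1, size=2
write(22): buf=[18 22 47], head=2, tail=2, size=3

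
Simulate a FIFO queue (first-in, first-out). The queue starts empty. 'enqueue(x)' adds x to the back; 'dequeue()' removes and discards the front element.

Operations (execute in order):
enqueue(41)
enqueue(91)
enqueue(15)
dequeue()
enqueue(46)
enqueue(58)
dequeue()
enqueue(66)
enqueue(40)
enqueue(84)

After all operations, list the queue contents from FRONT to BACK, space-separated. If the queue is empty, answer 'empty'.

enqueue(41): [41]
enqueue(91): [41, 91]
enqueue(15): [41, 91, 15]
dequeue(): [91, 15]
enqueue(46): [91, 15, 46]
enqueue(58): [91, 15, 46, 58]
dequeue(): [15, 46, 58]
enqueue(66): [15, 46, 58, 66]
enqueue(40): [15, 46, 58, 66, 40]
enqueue(84): [15, 46, 58, 66, 40, 84]

Answer: 15 46 58 66 40 84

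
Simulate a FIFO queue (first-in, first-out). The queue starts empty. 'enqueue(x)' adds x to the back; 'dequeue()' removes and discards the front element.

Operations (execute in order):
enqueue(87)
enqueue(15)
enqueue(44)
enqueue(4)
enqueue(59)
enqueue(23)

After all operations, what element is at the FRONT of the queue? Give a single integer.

Answer: 87

Derivation:
enqueue(87): queue = [87]
enqueue(15): queue = [87, 15]
enqueue(44): queue = [87, 15, 44]
enqueue(4): queue = [87, 15, 44, 4]
enqueue(59): queue = [87, 15, 44, 4, 59]
enqueue(23): queue = [87, 15, 44, 4, 59, 23]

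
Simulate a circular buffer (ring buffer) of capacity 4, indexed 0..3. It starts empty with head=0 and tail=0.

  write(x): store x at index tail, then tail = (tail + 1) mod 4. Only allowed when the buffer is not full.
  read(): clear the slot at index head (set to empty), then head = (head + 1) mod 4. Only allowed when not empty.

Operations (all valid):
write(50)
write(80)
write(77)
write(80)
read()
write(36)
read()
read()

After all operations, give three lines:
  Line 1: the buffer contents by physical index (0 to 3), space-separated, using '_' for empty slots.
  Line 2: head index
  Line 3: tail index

Answer: 36 _ _ 80
3
1

Derivation:
write(50): buf=[50 _ _ _], head=0, tail=1, size=1
write(80): buf=[50 80 _ _], head=0, tail=2, size=2
write(77): buf=[50 80 77 _], head=0, tail=3, size=3
write(80): buf=[50 80 77 80], head=0, tail=0, size=4
read(): buf=[_ 80 77 80], head=1, tail=0, size=3
write(36): buf=[36 80 77 80], head=1, tail=1, size=4
read(): buf=[36 _ 77 80], head=2, tail=1, size=3
read(): buf=[36 _ _ 80], head=3, tail=1, size=2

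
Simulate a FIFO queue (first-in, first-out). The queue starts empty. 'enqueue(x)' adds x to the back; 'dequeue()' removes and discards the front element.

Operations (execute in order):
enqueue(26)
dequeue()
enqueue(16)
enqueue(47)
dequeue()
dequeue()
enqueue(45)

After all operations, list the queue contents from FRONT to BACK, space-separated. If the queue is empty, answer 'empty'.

enqueue(26): [26]
dequeue(): []
enqueue(16): [16]
enqueue(47): [16, 47]
dequeue(): [47]
dequeue(): []
enqueue(45): [45]

Answer: 45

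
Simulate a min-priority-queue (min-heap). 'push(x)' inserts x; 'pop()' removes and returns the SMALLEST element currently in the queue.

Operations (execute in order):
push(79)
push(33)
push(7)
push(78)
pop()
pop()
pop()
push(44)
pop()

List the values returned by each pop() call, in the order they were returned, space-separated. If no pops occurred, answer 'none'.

Answer: 7 33 78 44

Derivation:
push(79): heap contents = [79]
push(33): heap contents = [33, 79]
push(7): heap contents = [7, 33, 79]
push(78): heap contents = [7, 33, 78, 79]
pop() → 7: heap contents = [33, 78, 79]
pop() → 33: heap contents = [78, 79]
pop() → 78: heap contents = [79]
push(44): heap contents = [44, 79]
pop() → 44: heap contents = [79]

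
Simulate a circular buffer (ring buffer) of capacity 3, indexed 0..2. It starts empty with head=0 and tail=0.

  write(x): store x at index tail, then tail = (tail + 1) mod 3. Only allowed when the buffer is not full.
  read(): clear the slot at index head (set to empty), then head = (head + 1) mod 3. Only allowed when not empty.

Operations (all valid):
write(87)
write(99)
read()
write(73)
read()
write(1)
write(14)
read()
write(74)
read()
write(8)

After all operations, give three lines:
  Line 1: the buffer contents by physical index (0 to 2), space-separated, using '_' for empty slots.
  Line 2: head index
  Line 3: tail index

Answer: 8 14 74
1
1

Derivation:
write(87): buf=[87 _ _], head=0, tail=1, size=1
write(99): buf=[87 99 _], head=0, tail=2, size=2
read(): buf=[_ 99 _], head=1, tail=2, size=1
write(73): buf=[_ 99 73], head=1, tail=0, size=2
read(): buf=[_ _ 73], head=2, tail=0, size=1
write(1): buf=[1 _ 73], head=2, tail=1, size=2
write(14): buf=[1 14 73], head=2, tail=2, size=3
read(): buf=[1 14 _], head=0, tail=2, size=2
write(74): buf=[1 14 74], head=0, tail=0, size=3
read(): buf=[_ 14 74], head=1, tail=0, size=2
write(8): buf=[8 14 74], head=1, tail=1, size=3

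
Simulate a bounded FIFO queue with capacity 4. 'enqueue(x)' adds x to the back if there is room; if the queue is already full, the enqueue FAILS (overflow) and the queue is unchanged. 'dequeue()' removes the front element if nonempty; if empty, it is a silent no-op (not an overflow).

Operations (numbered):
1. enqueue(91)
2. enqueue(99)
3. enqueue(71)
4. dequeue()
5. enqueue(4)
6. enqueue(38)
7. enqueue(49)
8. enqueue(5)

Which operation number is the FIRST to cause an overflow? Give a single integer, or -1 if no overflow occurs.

1. enqueue(91): size=1
2. enqueue(99): size=2
3. enqueue(71): size=3
4. dequeue(): size=2
5. enqueue(4): size=3
6. enqueue(38): size=4
7. enqueue(49): size=4=cap → OVERFLOW (fail)
8. enqueue(5): size=4=cap → OVERFLOW (fail)

Answer: 7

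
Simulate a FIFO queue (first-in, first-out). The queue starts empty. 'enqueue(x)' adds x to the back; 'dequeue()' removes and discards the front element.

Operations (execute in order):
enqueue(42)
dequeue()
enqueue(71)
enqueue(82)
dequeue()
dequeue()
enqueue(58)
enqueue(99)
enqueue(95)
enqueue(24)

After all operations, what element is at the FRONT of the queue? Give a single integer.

Answer: 58

Derivation:
enqueue(42): queue = [42]
dequeue(): queue = []
enqueue(71): queue = [71]
enqueue(82): queue = [71, 82]
dequeue(): queue = [82]
dequeue(): queue = []
enqueue(58): queue = [58]
enqueue(99): queue = [58, 99]
enqueue(95): queue = [58, 99, 95]
enqueue(24): queue = [58, 99, 95, 24]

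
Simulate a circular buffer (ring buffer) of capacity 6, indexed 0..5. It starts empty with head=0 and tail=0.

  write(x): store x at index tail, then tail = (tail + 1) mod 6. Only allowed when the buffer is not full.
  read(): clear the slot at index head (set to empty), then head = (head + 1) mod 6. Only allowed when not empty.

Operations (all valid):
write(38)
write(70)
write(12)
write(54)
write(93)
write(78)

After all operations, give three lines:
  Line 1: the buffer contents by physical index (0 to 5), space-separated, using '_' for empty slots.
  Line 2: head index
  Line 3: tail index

write(38): buf=[38 _ _ _ _ _], head=0, tail=1, size=1
write(70): buf=[38 70 _ _ _ _], head=0, tail=2, size=2
write(12): buf=[38 70 12 _ _ _], head=0, tail=3, size=3
write(54): buf=[38 70 12 54 _ _], head=0, tail=4, size=4
write(93): buf=[38 70 12 54 93 _], head=0, tail=5, size=5
write(78): buf=[38 70 12 54 93 78], head=0, tail=0, size=6

Answer: 38 70 12 54 93 78
0
0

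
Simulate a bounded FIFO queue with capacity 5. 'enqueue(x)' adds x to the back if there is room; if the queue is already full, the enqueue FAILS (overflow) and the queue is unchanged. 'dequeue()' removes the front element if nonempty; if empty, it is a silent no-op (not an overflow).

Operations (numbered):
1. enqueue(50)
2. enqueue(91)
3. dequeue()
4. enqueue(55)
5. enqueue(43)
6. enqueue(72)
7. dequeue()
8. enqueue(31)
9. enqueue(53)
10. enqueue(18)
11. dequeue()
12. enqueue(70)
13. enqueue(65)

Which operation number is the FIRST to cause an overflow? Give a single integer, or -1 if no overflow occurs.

Answer: 10

Derivation:
1. enqueue(50): size=1
2. enqueue(91): size=2
3. dequeue(): size=1
4. enqueue(55): size=2
5. enqueue(43): size=3
6. enqueue(72): size=4
7. dequeue(): size=3
8. enqueue(31): size=4
9. enqueue(53): size=5
10. enqueue(18): size=5=cap → OVERFLOW (fail)
11. dequeue(): size=4
12. enqueue(70): size=5
13. enqueue(65): size=5=cap → OVERFLOW (fail)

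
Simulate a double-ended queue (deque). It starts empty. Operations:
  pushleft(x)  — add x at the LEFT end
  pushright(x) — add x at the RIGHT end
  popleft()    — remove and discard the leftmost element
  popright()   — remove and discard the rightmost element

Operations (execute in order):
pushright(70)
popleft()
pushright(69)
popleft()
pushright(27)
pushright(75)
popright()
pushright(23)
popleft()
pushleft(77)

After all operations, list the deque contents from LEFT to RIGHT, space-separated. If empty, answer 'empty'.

pushright(70): [70]
popleft(): []
pushright(69): [69]
popleft(): []
pushright(27): [27]
pushright(75): [27, 75]
popright(): [27]
pushright(23): [27, 23]
popleft(): [23]
pushleft(77): [77, 23]

Answer: 77 23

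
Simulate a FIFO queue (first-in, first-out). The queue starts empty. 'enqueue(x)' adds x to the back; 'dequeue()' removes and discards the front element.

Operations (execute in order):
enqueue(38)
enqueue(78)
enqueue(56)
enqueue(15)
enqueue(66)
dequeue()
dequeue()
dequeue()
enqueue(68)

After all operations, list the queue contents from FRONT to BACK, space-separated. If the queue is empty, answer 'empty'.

enqueue(38): [38]
enqueue(78): [38, 78]
enqueue(56): [38, 78, 56]
enqueue(15): [38, 78, 56, 15]
enqueue(66): [38, 78, 56, 15, 66]
dequeue(): [78, 56, 15, 66]
dequeue(): [56, 15, 66]
dequeue(): [15, 66]
enqueue(68): [15, 66, 68]

Answer: 15 66 68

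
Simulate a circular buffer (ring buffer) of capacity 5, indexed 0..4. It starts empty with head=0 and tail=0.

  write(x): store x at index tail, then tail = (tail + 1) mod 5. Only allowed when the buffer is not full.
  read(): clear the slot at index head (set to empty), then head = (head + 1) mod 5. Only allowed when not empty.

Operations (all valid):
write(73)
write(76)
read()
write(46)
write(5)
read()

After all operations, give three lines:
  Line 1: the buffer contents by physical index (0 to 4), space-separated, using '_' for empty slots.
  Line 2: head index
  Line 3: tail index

write(73): buf=[73 _ _ _ _], head=0, tail=1, size=1
write(76): buf=[73 76 _ _ _], head=0, tail=2, size=2
read(): buf=[_ 76 _ _ _], head=1, tail=2, size=1
write(46): buf=[_ 76 46 _ _], head=1, tail=3, size=2
write(5): buf=[_ 76 46 5 _], head=1, tail=4, size=3
read(): buf=[_ _ 46 5 _], head=2, tail=4, size=2

Answer: _ _ 46 5 _
2
4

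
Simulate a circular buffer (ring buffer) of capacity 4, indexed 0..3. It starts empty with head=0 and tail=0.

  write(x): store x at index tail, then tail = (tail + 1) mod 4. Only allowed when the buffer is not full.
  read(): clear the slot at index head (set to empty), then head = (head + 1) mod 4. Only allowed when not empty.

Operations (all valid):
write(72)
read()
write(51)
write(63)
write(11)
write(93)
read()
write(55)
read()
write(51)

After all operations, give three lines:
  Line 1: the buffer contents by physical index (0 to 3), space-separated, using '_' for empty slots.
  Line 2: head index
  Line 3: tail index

Answer: 93 55 51 11
3
3

Derivation:
write(72): buf=[72 _ _ _], head=0, tail=1, size=1
read(): buf=[_ _ _ _], head=1, tail=1, size=0
write(51): buf=[_ 51 _ _], head=1, tail=2, size=1
write(63): buf=[_ 51 63 _], head=1, tail=3, size=2
write(11): buf=[_ 51 63 11], head=1, tail=0, size=3
write(93): buf=[93 51 63 11], head=1, tail=1, size=4
read(): buf=[93 _ 63 11], head=2, tail=1, size=3
write(55): buf=[93 55 63 11], head=2, tail=2, size=4
read(): buf=[93 55 _ 11], head=3, tail=2, size=3
write(51): buf=[93 55 51 11], head=3, tail=3, size=4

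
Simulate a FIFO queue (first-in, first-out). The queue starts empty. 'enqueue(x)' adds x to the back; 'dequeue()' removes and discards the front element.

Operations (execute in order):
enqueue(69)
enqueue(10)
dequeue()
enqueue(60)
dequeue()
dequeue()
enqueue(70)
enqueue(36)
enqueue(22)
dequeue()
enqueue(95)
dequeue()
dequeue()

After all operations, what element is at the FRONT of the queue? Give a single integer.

Answer: 95

Derivation:
enqueue(69): queue = [69]
enqueue(10): queue = [69, 10]
dequeue(): queue = [10]
enqueue(60): queue = [10, 60]
dequeue(): queue = [60]
dequeue(): queue = []
enqueue(70): queue = [70]
enqueue(36): queue = [70, 36]
enqueue(22): queue = [70, 36, 22]
dequeue(): queue = [36, 22]
enqueue(95): queue = [36, 22, 95]
dequeue(): queue = [22, 95]
dequeue(): queue = [95]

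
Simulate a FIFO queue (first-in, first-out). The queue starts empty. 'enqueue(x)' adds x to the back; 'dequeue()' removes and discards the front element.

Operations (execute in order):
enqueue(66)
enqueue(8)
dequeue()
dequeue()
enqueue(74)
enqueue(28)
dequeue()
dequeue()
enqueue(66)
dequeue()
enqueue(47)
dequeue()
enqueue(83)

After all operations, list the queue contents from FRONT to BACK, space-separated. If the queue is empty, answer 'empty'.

Answer: 83

Derivation:
enqueue(66): [66]
enqueue(8): [66, 8]
dequeue(): [8]
dequeue(): []
enqueue(74): [74]
enqueue(28): [74, 28]
dequeue(): [28]
dequeue(): []
enqueue(66): [66]
dequeue(): []
enqueue(47): [47]
dequeue(): []
enqueue(83): [83]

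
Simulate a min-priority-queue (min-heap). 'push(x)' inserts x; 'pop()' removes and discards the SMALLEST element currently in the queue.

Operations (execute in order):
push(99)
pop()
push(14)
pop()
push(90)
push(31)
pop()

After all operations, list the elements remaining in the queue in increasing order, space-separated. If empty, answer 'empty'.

Answer: 90

Derivation:
push(99): heap contents = [99]
pop() → 99: heap contents = []
push(14): heap contents = [14]
pop() → 14: heap contents = []
push(90): heap contents = [90]
push(31): heap contents = [31, 90]
pop() → 31: heap contents = [90]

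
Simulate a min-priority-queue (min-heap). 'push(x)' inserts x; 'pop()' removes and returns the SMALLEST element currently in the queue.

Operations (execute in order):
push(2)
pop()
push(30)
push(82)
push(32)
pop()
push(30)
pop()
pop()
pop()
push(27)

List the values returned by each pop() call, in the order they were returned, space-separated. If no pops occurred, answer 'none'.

push(2): heap contents = [2]
pop() → 2: heap contents = []
push(30): heap contents = [30]
push(82): heap contents = [30, 82]
push(32): heap contents = [30, 32, 82]
pop() → 30: heap contents = [32, 82]
push(30): heap contents = [30, 32, 82]
pop() → 30: heap contents = [32, 82]
pop() → 32: heap contents = [82]
pop() → 82: heap contents = []
push(27): heap contents = [27]

Answer: 2 30 30 32 82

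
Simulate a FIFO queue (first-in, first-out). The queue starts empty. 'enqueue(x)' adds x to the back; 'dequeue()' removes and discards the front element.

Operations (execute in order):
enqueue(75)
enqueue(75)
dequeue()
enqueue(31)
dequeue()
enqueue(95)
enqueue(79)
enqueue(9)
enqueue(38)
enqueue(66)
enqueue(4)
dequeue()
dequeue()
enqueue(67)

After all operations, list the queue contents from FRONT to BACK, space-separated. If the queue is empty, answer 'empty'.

enqueue(75): [75]
enqueue(75): [75, 75]
dequeue(): [75]
enqueue(31): [75, 31]
dequeue(): [31]
enqueue(95): [31, 95]
enqueue(79): [31, 95, 79]
enqueue(9): [31, 95, 79, 9]
enqueue(38): [31, 95, 79, 9, 38]
enqueue(66): [31, 95, 79, 9, 38, 66]
enqueue(4): [31, 95, 79, 9, 38, 66, 4]
dequeue(): [95, 79, 9, 38, 66, 4]
dequeue(): [79, 9, 38, 66, 4]
enqueue(67): [79, 9, 38, 66, 4, 67]

Answer: 79 9 38 66 4 67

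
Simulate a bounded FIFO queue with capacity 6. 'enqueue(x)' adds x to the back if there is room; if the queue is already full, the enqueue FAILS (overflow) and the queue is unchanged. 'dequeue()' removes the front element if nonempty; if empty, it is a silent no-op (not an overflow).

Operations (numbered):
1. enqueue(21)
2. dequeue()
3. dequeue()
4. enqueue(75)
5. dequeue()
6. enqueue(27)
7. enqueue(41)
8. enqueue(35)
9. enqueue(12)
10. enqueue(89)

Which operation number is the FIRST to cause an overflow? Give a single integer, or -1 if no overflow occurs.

Answer: -1

Derivation:
1. enqueue(21): size=1
2. dequeue(): size=0
3. dequeue(): empty, no-op, size=0
4. enqueue(75): size=1
5. dequeue(): size=0
6. enqueue(27): size=1
7. enqueue(41): size=2
8. enqueue(35): size=3
9. enqueue(12): size=4
10. enqueue(89): size=5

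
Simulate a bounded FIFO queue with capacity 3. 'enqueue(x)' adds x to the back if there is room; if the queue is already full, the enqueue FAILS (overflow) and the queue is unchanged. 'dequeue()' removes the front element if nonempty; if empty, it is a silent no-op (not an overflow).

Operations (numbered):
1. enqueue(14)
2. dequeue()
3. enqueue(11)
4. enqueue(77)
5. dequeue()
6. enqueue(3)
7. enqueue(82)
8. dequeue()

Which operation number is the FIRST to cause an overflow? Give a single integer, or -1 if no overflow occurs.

Answer: -1

Derivation:
1. enqueue(14): size=1
2. dequeue(): size=0
3. enqueue(11): size=1
4. enqueue(77): size=2
5. dequeue(): size=1
6. enqueue(3): size=2
7. enqueue(82): size=3
8. dequeue(): size=2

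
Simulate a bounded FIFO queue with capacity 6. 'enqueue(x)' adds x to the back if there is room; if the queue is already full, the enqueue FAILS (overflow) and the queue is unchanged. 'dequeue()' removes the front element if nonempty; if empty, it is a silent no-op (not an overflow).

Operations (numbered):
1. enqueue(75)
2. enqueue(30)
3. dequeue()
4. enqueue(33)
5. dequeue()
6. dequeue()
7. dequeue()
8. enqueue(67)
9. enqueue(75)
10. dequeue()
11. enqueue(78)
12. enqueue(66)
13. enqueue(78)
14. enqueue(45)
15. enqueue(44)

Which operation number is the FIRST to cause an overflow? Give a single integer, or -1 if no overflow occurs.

1. enqueue(75): size=1
2. enqueue(30): size=2
3. dequeue(): size=1
4. enqueue(33): size=2
5. dequeue(): size=1
6. dequeue(): size=0
7. dequeue(): empty, no-op, size=0
8. enqueue(67): size=1
9. enqueue(75): size=2
10. dequeue(): size=1
11. enqueue(78): size=2
12. enqueue(66): size=3
13. enqueue(78): size=4
14. enqueue(45): size=5
15. enqueue(44): size=6

Answer: -1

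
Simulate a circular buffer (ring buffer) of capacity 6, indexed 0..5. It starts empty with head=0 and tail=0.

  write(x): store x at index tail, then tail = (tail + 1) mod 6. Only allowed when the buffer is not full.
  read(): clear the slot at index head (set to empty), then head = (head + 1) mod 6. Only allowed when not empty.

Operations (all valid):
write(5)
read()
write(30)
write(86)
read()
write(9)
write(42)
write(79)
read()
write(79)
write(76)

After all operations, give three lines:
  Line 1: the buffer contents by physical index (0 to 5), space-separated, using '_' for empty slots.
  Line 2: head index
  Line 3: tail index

write(5): buf=[5 _ _ _ _ _], head=0, tail=1, size=1
read(): buf=[_ _ _ _ _ _], head=1, tail=1, size=0
write(30): buf=[_ 30 _ _ _ _], head=1, tail=2, size=1
write(86): buf=[_ 30 86 _ _ _], head=1, tail=3, size=2
read(): buf=[_ _ 86 _ _ _], head=2, tail=3, size=1
write(9): buf=[_ _ 86 9 _ _], head=2, tail=4, size=2
write(42): buf=[_ _ 86 9 42 _], head=2, tail=5, size=3
write(79): buf=[_ _ 86 9 42 79], head=2, tail=0, size=4
read(): buf=[_ _ _ 9 42 79], head=3, tail=0, size=3
write(79): buf=[79 _ _ 9 42 79], head=3, tail=1, size=4
write(76): buf=[79 76 _ 9 42 79], head=3, tail=2, size=5

Answer: 79 76 _ 9 42 79
3
2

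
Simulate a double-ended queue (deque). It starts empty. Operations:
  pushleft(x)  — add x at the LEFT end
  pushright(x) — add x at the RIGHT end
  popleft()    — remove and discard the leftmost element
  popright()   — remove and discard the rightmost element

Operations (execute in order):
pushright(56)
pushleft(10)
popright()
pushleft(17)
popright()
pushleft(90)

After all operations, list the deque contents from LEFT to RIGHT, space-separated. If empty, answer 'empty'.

pushright(56): [56]
pushleft(10): [10, 56]
popright(): [10]
pushleft(17): [17, 10]
popright(): [17]
pushleft(90): [90, 17]

Answer: 90 17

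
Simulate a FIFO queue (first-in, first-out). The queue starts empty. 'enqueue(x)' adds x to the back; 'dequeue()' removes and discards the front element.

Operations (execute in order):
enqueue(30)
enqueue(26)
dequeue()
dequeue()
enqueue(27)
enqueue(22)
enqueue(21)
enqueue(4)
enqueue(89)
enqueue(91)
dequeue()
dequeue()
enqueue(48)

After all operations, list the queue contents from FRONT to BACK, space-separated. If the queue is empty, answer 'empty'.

Answer: 21 4 89 91 48

Derivation:
enqueue(30): [30]
enqueue(26): [30, 26]
dequeue(): [26]
dequeue(): []
enqueue(27): [27]
enqueue(22): [27, 22]
enqueue(21): [27, 22, 21]
enqueue(4): [27, 22, 21, 4]
enqueue(89): [27, 22, 21, 4, 89]
enqueue(91): [27, 22, 21, 4, 89, 91]
dequeue(): [22, 21, 4, 89, 91]
dequeue(): [21, 4, 89, 91]
enqueue(48): [21, 4, 89, 91, 48]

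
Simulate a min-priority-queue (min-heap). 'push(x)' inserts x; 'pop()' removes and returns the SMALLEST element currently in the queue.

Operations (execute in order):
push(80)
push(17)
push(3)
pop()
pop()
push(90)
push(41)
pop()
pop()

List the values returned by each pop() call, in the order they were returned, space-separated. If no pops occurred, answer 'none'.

push(80): heap contents = [80]
push(17): heap contents = [17, 80]
push(3): heap contents = [3, 17, 80]
pop() → 3: heap contents = [17, 80]
pop() → 17: heap contents = [80]
push(90): heap contents = [80, 90]
push(41): heap contents = [41, 80, 90]
pop() → 41: heap contents = [80, 90]
pop() → 80: heap contents = [90]

Answer: 3 17 41 80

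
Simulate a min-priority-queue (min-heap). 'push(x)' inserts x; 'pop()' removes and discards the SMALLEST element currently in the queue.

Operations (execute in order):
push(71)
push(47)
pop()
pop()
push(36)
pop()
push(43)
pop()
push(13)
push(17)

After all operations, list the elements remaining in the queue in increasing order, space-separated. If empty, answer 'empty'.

Answer: 13 17

Derivation:
push(71): heap contents = [71]
push(47): heap contents = [47, 71]
pop() → 47: heap contents = [71]
pop() → 71: heap contents = []
push(36): heap contents = [36]
pop() → 36: heap contents = []
push(43): heap contents = [43]
pop() → 43: heap contents = []
push(13): heap contents = [13]
push(17): heap contents = [13, 17]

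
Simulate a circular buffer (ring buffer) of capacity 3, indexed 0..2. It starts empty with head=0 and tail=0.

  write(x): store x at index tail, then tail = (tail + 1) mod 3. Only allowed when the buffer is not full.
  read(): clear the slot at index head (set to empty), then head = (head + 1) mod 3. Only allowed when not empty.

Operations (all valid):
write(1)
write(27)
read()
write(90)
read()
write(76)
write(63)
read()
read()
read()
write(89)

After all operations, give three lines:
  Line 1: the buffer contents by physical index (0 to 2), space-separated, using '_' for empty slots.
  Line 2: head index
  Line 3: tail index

write(1): buf=[1 _ _], head=0, tail=1, size=1
write(27): buf=[1 27 _], head=0, tail=2, size=2
read(): buf=[_ 27 _], head=1, tail=2, size=1
write(90): buf=[_ 27 90], head=1, tail=0, size=2
read(): buf=[_ _ 90], head=2, tail=0, size=1
write(76): buf=[76 _ 90], head=2, tail=1, size=2
write(63): buf=[76 63 90], head=2, tail=2, size=3
read(): buf=[76 63 _], head=0, tail=2, size=2
read(): buf=[_ 63 _], head=1, tail=2, size=1
read(): buf=[_ _ _], head=2, tail=2, size=0
write(89): buf=[_ _ 89], head=2, tail=0, size=1

Answer: _ _ 89
2
0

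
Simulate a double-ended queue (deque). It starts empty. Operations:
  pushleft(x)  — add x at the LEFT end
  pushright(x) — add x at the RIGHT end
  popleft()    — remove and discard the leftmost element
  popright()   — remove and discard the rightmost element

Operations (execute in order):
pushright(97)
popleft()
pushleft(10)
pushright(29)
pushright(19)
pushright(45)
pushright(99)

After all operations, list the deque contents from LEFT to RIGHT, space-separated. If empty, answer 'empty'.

Answer: 10 29 19 45 99

Derivation:
pushright(97): [97]
popleft(): []
pushleft(10): [10]
pushright(29): [10, 29]
pushright(19): [10, 29, 19]
pushright(45): [10, 29, 19, 45]
pushright(99): [10, 29, 19, 45, 99]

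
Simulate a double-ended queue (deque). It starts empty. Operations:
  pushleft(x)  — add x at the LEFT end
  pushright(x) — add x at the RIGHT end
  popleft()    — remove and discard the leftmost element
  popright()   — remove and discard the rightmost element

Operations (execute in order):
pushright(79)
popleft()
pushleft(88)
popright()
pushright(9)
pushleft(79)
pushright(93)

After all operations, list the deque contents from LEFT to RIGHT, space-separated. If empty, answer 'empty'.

pushright(79): [79]
popleft(): []
pushleft(88): [88]
popright(): []
pushright(9): [9]
pushleft(79): [79, 9]
pushright(93): [79, 9, 93]

Answer: 79 9 93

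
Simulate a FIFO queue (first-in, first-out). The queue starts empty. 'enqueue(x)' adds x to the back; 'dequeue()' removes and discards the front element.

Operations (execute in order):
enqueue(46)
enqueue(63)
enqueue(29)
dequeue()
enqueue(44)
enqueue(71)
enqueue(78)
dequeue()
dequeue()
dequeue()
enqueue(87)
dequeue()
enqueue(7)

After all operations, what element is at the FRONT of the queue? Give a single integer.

enqueue(46): queue = [46]
enqueue(63): queue = [46, 63]
enqueue(29): queue = [46, 63, 29]
dequeue(): queue = [63, 29]
enqueue(44): queue = [63, 29, 44]
enqueue(71): queue = [63, 29, 44, 71]
enqueue(78): queue = [63, 29, 44, 71, 78]
dequeue(): queue = [29, 44, 71, 78]
dequeue(): queue = [44, 71, 78]
dequeue(): queue = [71, 78]
enqueue(87): queue = [71, 78, 87]
dequeue(): queue = [78, 87]
enqueue(7): queue = [78, 87, 7]

Answer: 78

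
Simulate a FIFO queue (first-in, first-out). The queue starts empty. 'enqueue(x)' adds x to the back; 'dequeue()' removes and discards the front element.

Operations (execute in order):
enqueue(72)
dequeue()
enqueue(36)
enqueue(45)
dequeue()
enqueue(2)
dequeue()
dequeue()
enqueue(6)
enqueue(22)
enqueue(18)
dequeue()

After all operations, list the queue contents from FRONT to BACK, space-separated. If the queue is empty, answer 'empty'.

Answer: 22 18

Derivation:
enqueue(72): [72]
dequeue(): []
enqueue(36): [36]
enqueue(45): [36, 45]
dequeue(): [45]
enqueue(2): [45, 2]
dequeue(): [2]
dequeue(): []
enqueue(6): [6]
enqueue(22): [6, 22]
enqueue(18): [6, 22, 18]
dequeue(): [22, 18]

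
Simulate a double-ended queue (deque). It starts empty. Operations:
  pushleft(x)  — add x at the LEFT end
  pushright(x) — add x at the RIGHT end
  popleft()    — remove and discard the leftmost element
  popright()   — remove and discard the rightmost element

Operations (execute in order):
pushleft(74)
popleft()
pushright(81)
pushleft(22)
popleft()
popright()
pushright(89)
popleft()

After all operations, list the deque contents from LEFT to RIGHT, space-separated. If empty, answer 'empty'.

Answer: empty

Derivation:
pushleft(74): [74]
popleft(): []
pushright(81): [81]
pushleft(22): [22, 81]
popleft(): [81]
popright(): []
pushright(89): [89]
popleft(): []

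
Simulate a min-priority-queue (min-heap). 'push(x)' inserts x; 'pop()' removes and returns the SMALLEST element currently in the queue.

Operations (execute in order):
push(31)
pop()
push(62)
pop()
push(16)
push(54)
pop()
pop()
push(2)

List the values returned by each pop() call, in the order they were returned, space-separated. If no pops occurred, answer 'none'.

Answer: 31 62 16 54

Derivation:
push(31): heap contents = [31]
pop() → 31: heap contents = []
push(62): heap contents = [62]
pop() → 62: heap contents = []
push(16): heap contents = [16]
push(54): heap contents = [16, 54]
pop() → 16: heap contents = [54]
pop() → 54: heap contents = []
push(2): heap contents = [2]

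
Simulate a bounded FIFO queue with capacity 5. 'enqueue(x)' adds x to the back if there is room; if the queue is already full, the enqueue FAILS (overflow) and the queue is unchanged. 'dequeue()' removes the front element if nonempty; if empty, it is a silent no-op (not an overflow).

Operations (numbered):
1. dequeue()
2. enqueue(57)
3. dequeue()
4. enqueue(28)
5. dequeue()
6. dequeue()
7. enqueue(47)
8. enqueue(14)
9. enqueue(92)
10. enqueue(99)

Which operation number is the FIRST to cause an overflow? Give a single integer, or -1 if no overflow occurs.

1. dequeue(): empty, no-op, size=0
2. enqueue(57): size=1
3. dequeue(): size=0
4. enqueue(28): size=1
5. dequeue(): size=0
6. dequeue(): empty, no-op, size=0
7. enqueue(47): size=1
8. enqueue(14): size=2
9. enqueue(92): size=3
10. enqueue(99): size=4

Answer: -1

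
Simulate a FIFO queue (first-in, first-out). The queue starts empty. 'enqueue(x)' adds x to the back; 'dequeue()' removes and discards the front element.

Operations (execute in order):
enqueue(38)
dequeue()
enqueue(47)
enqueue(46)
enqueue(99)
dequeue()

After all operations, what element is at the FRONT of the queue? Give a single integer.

enqueue(38): queue = [38]
dequeue(): queue = []
enqueue(47): queue = [47]
enqueue(46): queue = [47, 46]
enqueue(99): queue = [47, 46, 99]
dequeue(): queue = [46, 99]

Answer: 46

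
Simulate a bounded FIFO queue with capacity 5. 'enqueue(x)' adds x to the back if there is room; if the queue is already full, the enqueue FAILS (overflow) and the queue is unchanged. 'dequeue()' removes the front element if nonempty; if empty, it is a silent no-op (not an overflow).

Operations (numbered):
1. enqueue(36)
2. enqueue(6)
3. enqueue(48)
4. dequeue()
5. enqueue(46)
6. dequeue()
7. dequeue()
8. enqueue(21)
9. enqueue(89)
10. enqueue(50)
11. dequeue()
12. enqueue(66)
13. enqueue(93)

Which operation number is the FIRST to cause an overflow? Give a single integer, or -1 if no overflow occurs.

1. enqueue(36): size=1
2. enqueue(6): size=2
3. enqueue(48): size=3
4. dequeue(): size=2
5. enqueue(46): size=3
6. dequeue(): size=2
7. dequeue(): size=1
8. enqueue(21): size=2
9. enqueue(89): size=3
10. enqueue(50): size=4
11. dequeue(): size=3
12. enqueue(66): size=4
13. enqueue(93): size=5

Answer: -1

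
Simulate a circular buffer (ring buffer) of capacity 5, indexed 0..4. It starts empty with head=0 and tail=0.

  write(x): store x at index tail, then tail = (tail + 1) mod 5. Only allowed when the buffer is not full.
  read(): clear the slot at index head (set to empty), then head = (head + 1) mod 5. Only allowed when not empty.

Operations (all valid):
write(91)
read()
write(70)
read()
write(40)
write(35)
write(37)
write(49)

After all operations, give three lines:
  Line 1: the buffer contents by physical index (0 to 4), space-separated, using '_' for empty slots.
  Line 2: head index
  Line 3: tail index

Answer: 49 _ 40 35 37
2
1

Derivation:
write(91): buf=[91 _ _ _ _], head=0, tail=1, size=1
read(): buf=[_ _ _ _ _], head=1, tail=1, size=0
write(70): buf=[_ 70 _ _ _], head=1, tail=2, size=1
read(): buf=[_ _ _ _ _], head=2, tail=2, size=0
write(40): buf=[_ _ 40 _ _], head=2, tail=3, size=1
write(35): buf=[_ _ 40 35 _], head=2, tail=4, size=2
write(37): buf=[_ _ 40 35 37], head=2, tail=0, size=3
write(49): buf=[49 _ 40 35 37], head=2, tail=1, size=4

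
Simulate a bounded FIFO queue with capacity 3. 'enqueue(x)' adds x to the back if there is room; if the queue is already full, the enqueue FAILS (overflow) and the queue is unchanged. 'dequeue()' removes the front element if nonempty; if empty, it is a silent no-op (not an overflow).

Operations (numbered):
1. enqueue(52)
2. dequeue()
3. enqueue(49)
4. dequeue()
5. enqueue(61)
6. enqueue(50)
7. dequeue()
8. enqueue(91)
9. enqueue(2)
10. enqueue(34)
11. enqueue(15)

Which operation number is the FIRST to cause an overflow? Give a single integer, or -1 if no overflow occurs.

Answer: 10

Derivation:
1. enqueue(52): size=1
2. dequeue(): size=0
3. enqueue(49): size=1
4. dequeue(): size=0
5. enqueue(61): size=1
6. enqueue(50): size=2
7. dequeue(): size=1
8. enqueue(91): size=2
9. enqueue(2): size=3
10. enqueue(34): size=3=cap → OVERFLOW (fail)
11. enqueue(15): size=3=cap → OVERFLOW (fail)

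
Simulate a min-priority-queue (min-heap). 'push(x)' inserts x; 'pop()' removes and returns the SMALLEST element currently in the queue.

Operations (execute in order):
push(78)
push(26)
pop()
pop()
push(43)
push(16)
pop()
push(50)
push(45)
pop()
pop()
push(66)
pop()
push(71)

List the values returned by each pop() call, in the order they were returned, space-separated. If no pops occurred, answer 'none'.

Answer: 26 78 16 43 45 50

Derivation:
push(78): heap contents = [78]
push(26): heap contents = [26, 78]
pop() → 26: heap contents = [78]
pop() → 78: heap contents = []
push(43): heap contents = [43]
push(16): heap contents = [16, 43]
pop() → 16: heap contents = [43]
push(50): heap contents = [43, 50]
push(45): heap contents = [43, 45, 50]
pop() → 43: heap contents = [45, 50]
pop() → 45: heap contents = [50]
push(66): heap contents = [50, 66]
pop() → 50: heap contents = [66]
push(71): heap contents = [66, 71]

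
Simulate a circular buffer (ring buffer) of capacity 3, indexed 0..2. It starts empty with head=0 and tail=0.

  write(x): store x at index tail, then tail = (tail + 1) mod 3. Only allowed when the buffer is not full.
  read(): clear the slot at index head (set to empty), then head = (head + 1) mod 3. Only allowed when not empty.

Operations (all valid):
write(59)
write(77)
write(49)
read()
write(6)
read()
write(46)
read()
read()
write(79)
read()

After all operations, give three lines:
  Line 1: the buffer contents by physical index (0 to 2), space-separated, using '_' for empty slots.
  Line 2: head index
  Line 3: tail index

write(59): buf=[59 _ _], head=0, tail=1, size=1
write(77): buf=[59 77 _], head=0, tail=2, size=2
write(49): buf=[59 77 49], head=0, tail=0, size=3
read(): buf=[_ 77 49], head=1, tail=0, size=2
write(6): buf=[6 77 49], head=1, tail=1, size=3
read(): buf=[6 _ 49], head=2, tail=1, size=2
write(46): buf=[6 46 49], head=2, tail=2, size=3
read(): buf=[6 46 _], head=0, tail=2, size=2
read(): buf=[_ 46 _], head=1, tail=2, size=1
write(79): buf=[_ 46 79], head=1, tail=0, size=2
read(): buf=[_ _ 79], head=2, tail=0, size=1

Answer: _ _ 79
2
0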